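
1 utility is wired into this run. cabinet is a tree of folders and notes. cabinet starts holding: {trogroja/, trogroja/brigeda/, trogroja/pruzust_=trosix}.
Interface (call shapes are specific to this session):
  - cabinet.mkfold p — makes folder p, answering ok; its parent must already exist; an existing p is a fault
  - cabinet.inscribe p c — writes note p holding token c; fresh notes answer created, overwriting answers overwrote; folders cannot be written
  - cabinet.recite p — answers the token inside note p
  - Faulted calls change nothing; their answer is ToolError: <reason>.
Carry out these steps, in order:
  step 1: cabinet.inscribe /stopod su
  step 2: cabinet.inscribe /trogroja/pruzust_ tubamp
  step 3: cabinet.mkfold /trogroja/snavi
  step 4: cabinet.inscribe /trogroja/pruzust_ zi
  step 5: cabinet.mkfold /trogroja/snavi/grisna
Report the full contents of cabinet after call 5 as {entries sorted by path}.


Answer: {stopod=su, trogroja/, trogroja/brigeda/, trogroja/pruzust_=zi, trogroja/snavi/, trogroja/snavi/grisna/}

Derivation:
% inscribe p=/stopod c=su
  created
% inscribe p=/trogroja/pruzust_ c=tubamp
  overwrote
% mkfold p=/trogroja/snavi
  ok
% inscribe p=/trogroja/pruzust_ c=zi
  overwrote
% mkfold p=/trogroja/snavi/grisna
  ok


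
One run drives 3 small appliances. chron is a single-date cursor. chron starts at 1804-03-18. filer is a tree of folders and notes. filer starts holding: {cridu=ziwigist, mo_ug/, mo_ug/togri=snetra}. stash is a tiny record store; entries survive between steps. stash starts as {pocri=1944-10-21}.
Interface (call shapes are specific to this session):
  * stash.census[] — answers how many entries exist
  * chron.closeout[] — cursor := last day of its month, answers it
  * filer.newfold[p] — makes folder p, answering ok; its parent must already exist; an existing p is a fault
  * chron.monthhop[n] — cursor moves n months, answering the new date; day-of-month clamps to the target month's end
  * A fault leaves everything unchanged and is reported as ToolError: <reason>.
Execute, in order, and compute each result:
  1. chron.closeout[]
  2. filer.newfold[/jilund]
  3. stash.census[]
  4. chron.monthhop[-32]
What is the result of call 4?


~$ closeout
= 1804-03-31
~$ newfold p→/jilund
= ok
~$ census
= 1
~$ monthhop n→-32
= 1801-07-31

Answer: 1801-07-31


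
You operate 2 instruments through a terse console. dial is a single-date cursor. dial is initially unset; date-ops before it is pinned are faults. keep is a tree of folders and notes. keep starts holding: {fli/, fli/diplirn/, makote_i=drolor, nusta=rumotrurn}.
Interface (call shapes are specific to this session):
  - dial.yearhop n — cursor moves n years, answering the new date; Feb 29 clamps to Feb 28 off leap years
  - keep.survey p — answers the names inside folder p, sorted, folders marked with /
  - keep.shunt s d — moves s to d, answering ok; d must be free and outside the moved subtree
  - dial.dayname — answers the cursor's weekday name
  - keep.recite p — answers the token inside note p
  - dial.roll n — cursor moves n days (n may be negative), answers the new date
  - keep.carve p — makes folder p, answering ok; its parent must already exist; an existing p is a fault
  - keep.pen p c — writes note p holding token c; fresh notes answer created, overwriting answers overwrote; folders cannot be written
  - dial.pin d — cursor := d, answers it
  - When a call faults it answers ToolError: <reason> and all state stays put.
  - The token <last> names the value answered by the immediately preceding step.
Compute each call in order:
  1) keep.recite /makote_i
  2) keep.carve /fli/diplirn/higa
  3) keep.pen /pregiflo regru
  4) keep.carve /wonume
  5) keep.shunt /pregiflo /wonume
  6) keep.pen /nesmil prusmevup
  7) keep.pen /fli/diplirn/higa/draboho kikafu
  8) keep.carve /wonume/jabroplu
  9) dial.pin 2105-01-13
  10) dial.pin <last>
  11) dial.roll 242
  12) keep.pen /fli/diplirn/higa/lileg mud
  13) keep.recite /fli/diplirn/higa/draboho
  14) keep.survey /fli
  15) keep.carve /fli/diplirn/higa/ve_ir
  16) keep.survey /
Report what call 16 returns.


Answer: [fli/, makote_i, nesmil, nusta, pregiflo, wonume/]

Derivation:
Calling keep.recite on p=/makote_i, yielding drolor.
I use keep.carve on p=/fli/diplirn/higa, — result: ok.
Using keep.pen on p=/pregiflo, c=regru, and get created.
I run keep.carve on p=/wonume, and get ok.
I invoke keep.shunt on s=/pregiflo, d=/wonume, giving ToolError: exists.
Using keep.pen on p=/nesmil, c=prusmevup, giving created.
I invoke keep.pen on p=/fli/diplirn/higa/draboho, c=kikafu, which returns created.
Using keep.carve on p=/wonume/jabroplu, → ok.
Calling dial.pin on d=2105-01-13: 2105-01-13.
Invoking dial.pin on d=<last>, yielding 2105-01-13.
Invoking dial.roll on n=242, giving 2105-09-12.
Using keep.pen on p=/fli/diplirn/higa/lileg, c=mud, yielding created.
I run keep.recite on p=/fli/diplirn/higa/draboho, yielding kikafu.
Now I run keep.survey on p=/fli, — result: [diplirn/].
I run keep.carve on p=/fli/diplirn/higa/ve_ir, — result: ok.
I try keep.survey on p=/, yielding [fli/, makote_i, nesmil, nusta, pregiflo, wonume/].


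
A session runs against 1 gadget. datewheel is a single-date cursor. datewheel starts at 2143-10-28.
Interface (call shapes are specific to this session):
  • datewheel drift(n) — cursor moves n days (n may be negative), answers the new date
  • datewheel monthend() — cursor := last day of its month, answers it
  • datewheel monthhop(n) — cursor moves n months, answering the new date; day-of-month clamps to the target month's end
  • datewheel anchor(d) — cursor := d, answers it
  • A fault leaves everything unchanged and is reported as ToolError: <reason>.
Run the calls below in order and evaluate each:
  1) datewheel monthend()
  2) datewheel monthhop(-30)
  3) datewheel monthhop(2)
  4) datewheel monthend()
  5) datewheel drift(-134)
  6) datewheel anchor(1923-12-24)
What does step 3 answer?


Answer: 2141-06-30

Derivation:
Do: datewheel monthend[]
See: 2143-10-31
Do: datewheel monthhop[n='-30']
See: 2141-04-30
Do: datewheel monthhop[n='2']
See: 2141-06-30
Do: datewheel monthend[]
See: 2141-06-30
Do: datewheel drift[n='-134']
See: 2141-02-16
Do: datewheel anchor[d='1923-12-24']
See: 1923-12-24


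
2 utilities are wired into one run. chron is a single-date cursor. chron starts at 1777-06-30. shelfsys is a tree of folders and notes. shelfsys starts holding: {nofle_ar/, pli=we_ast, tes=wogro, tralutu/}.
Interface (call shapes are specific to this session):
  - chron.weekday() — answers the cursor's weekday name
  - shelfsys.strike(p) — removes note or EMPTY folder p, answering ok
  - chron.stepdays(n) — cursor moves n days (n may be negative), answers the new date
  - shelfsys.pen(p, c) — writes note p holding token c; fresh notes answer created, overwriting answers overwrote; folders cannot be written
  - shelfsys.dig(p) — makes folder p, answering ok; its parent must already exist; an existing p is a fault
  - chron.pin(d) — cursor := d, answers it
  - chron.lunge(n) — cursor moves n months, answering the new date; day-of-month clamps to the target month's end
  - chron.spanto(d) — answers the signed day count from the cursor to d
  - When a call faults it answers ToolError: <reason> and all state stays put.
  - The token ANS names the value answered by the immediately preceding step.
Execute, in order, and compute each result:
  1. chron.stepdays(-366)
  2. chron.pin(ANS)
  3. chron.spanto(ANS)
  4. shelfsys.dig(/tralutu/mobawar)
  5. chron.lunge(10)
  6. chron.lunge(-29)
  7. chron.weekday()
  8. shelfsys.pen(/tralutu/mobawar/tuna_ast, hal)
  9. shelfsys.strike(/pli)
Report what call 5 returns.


-- chron.stepdays(n='-366') : 1776-06-29
-- chron.pin(d='ANS') : 1776-06-29
-- chron.spanto(d='ANS') : 0
-- shelfsys.dig(p='/tralutu/mobawar') : ok
-- chron.lunge(n='10') : 1777-04-29
-- chron.lunge(n='-29') : 1774-11-29
-- chron.weekday() : Tuesday
-- shelfsys.pen(p='/tralutu/mobawar/tuna_ast', c='hal') : created
-- shelfsys.strike(p='/pli') : ok

Answer: 1777-04-29


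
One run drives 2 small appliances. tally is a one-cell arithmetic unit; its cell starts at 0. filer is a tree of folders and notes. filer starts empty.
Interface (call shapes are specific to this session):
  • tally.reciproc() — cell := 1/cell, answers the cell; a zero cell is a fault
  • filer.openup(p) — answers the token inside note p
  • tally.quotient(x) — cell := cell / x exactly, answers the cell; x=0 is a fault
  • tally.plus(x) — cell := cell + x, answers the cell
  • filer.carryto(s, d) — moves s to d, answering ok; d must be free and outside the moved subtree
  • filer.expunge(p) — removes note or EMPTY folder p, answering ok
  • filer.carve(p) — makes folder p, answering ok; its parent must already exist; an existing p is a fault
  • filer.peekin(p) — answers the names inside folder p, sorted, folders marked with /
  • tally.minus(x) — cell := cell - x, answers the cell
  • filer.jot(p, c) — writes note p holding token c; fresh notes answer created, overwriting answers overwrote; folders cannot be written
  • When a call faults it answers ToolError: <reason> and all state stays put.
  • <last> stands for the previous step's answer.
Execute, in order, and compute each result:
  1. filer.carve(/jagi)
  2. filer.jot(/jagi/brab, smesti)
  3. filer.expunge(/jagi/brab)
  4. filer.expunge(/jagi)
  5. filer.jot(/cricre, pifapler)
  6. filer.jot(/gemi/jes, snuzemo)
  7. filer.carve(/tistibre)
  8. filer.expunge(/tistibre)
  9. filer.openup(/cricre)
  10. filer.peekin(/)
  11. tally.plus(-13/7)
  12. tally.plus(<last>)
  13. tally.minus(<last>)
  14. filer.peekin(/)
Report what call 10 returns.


! 1. filer.carve(p: /jagi) -> ok
! 2. filer.jot(p: /jagi/brab, c: smesti) -> created
! 3. filer.expunge(p: /jagi/brab) -> ok
! 4. filer.expunge(p: /jagi) -> ok
! 5. filer.jot(p: /cricre, c: pifapler) -> created
! 6. filer.jot(p: /gemi/jes, c: snuzemo) -> ToolError: no parent
! 7. filer.carve(p: /tistibre) -> ok
! 8. filer.expunge(p: /tistibre) -> ok
! 9. filer.openup(p: /cricre) -> pifapler
! 10. filer.peekin(p: /) -> [cricre]
! 11. tally.plus(x: -13/7) -> -13/7
! 12. tally.plus(x: <last>) -> -26/7
! 13. tally.minus(x: <last>) -> 0
! 14. filer.peekin(p: /) -> [cricre]

Answer: [cricre]


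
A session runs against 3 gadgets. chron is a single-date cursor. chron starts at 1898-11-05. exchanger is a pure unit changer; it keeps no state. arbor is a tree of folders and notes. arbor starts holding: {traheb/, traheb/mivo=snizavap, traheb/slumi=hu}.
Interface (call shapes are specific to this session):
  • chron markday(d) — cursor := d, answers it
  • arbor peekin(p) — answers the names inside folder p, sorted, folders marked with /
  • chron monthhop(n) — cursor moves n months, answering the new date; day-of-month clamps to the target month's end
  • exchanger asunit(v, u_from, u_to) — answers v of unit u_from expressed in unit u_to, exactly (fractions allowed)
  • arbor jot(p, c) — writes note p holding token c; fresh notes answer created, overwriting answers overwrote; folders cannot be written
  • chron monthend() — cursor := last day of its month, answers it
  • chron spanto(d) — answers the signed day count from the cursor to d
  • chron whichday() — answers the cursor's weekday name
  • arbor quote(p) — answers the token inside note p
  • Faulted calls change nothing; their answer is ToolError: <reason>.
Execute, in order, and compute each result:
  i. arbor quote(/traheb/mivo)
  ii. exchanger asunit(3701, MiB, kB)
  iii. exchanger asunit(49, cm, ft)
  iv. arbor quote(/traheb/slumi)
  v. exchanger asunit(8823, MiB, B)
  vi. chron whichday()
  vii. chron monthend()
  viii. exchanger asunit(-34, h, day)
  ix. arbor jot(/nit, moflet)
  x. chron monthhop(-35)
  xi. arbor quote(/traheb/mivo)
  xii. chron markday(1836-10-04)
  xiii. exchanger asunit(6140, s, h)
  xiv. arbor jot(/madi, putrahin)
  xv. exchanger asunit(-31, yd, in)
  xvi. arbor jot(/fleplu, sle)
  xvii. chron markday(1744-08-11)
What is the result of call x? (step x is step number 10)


-> arbor quote(p='/traheb/mivo')
<- snizavap
-> exchanger asunit(v='3701', u_from='MiB', u_to='kB')
<- 485097472/125
-> exchanger asunit(v='49', u_from='cm', u_to='ft')
<- 1225/762
-> arbor quote(p='/traheb/slumi')
<- hu
-> exchanger asunit(v='8823', u_from='MiB', u_to='B')
<- 9251586048
-> chron whichday()
<- Saturday
-> chron monthend()
<- 1898-11-30
-> exchanger asunit(v='-34', u_from='h', u_to='day')
<- -17/12
-> arbor jot(p='/nit', c='moflet')
<- created
-> chron monthhop(n='-35')
<- 1895-12-30
-> arbor quote(p='/traheb/mivo')
<- snizavap
-> chron markday(d='1836-10-04')
<- 1836-10-04
-> exchanger asunit(v='6140', u_from='s', u_to='h')
<- 307/180
-> arbor jot(p='/madi', c='putrahin')
<- created
-> exchanger asunit(v='-31', u_from='yd', u_to='in')
<- -1116
-> arbor jot(p='/fleplu', c='sle')
<- created
-> chron markday(d='1744-08-11')
<- 1744-08-11

Answer: 1895-12-30


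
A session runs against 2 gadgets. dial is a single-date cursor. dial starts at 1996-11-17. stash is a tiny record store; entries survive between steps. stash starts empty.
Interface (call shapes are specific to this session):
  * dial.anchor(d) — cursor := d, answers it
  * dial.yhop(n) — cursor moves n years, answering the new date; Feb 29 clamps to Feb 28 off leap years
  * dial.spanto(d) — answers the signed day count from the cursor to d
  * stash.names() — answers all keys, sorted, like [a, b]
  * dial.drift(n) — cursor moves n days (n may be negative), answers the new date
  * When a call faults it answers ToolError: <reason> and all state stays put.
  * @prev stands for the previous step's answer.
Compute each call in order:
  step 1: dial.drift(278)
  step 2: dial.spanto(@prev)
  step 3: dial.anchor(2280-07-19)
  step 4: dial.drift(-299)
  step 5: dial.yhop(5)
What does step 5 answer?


Answer: 2284-09-24

Derivation:
==> dial.drift(n→278)
<== 1997-08-22
==> dial.spanto(d→@prev)
<== 0
==> dial.anchor(d→2280-07-19)
<== 2280-07-19
==> dial.drift(n→-299)
<== 2279-09-24
==> dial.yhop(n→5)
<== 2284-09-24


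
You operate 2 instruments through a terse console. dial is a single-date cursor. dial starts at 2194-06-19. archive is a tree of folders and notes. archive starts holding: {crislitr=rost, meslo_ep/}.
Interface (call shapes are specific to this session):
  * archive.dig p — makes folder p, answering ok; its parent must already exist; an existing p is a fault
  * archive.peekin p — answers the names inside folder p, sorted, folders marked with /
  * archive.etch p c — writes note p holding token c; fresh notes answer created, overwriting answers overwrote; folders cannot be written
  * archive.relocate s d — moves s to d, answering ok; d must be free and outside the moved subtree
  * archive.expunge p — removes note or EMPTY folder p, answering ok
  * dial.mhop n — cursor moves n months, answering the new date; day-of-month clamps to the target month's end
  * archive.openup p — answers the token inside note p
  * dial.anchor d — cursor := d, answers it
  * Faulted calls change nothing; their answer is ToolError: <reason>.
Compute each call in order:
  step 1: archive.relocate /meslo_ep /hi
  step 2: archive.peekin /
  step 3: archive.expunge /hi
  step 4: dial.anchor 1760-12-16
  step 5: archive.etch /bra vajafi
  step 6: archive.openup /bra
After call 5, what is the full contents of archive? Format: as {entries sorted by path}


Answer: {bra=vajafi, crislitr=rost}

Derivation:
% archive.relocate s='/meslo_ep' d='/hi'
:: ok
% archive.peekin p='/'
:: [crislitr, hi/]
% archive.expunge p='/hi'
:: ok
% dial.anchor d='1760-12-16'
:: 1760-12-16
% archive.etch p='/bra' c='vajafi'
:: created
% archive.openup p='/bra'
:: vajafi


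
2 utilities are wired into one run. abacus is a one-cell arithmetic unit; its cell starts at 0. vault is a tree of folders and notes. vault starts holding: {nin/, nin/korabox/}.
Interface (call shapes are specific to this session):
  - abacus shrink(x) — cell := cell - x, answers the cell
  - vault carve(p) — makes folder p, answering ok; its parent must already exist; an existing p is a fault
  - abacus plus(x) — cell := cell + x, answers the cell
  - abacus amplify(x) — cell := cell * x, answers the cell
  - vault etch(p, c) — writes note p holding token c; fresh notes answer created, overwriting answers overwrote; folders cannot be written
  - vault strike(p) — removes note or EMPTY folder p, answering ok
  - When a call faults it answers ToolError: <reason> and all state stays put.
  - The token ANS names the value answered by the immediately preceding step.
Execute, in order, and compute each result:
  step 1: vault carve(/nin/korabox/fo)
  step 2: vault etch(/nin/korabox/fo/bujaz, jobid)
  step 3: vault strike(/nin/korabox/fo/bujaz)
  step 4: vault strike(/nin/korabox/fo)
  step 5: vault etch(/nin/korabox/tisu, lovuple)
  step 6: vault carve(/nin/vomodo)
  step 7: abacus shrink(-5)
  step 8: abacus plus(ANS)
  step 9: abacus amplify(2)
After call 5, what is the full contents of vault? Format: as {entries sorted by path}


Answer: {nin/, nin/korabox/, nin/korabox/tisu=lovuple}

Derivation:
! 1. vault carve(p: /nin/korabox/fo) => ok
! 2. vault etch(p: /nin/korabox/fo/bujaz, c: jobid) => created
! 3. vault strike(p: /nin/korabox/fo/bujaz) => ok
! 4. vault strike(p: /nin/korabox/fo) => ok
! 5. vault etch(p: /nin/korabox/tisu, c: lovuple) => created
! 6. vault carve(p: /nin/vomodo) => ok
! 7. abacus shrink(x: -5) => 5
! 8. abacus plus(x: ANS) => 10
! 9. abacus amplify(x: 2) => 20


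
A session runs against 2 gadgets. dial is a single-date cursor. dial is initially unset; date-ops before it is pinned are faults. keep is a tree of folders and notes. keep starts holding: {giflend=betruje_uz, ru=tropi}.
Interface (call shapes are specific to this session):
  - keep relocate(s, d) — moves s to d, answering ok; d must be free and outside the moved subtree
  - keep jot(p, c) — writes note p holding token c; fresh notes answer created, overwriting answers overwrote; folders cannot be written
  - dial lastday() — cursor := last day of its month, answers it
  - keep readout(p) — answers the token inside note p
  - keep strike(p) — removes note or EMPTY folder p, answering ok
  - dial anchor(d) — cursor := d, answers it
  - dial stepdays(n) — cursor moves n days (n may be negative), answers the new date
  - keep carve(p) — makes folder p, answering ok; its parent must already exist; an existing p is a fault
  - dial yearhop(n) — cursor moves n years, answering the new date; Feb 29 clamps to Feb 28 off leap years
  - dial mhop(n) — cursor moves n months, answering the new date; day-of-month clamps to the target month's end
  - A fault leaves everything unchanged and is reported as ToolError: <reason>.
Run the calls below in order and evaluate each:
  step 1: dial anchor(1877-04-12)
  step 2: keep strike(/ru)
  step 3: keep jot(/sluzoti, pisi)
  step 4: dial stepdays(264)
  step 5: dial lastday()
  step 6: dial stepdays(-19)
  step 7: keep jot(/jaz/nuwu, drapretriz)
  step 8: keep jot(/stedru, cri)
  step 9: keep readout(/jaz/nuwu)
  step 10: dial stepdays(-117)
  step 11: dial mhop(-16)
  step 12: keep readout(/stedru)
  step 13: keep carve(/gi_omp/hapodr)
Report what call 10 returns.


Answer: 1877-09-17

Derivation:
==> dial anchor(d→1877-04-12)
<== 1877-04-12
==> keep strike(p→/ru)
<== ok
==> keep jot(p→/sluzoti, c→pisi)
<== created
==> dial stepdays(n→264)
<== 1878-01-01
==> dial lastday()
<== 1878-01-31
==> dial stepdays(n→-19)
<== 1878-01-12
==> keep jot(p→/jaz/nuwu, c→drapretriz)
<== ToolError: no parent
==> keep jot(p→/stedru, c→cri)
<== created
==> keep readout(p→/jaz/nuwu)
<== ToolError: not found
==> dial stepdays(n→-117)
<== 1877-09-17
==> dial mhop(n→-16)
<== 1876-05-17
==> keep readout(p→/stedru)
<== cri
==> keep carve(p→/gi_omp/hapodr)
<== ToolError: no parent


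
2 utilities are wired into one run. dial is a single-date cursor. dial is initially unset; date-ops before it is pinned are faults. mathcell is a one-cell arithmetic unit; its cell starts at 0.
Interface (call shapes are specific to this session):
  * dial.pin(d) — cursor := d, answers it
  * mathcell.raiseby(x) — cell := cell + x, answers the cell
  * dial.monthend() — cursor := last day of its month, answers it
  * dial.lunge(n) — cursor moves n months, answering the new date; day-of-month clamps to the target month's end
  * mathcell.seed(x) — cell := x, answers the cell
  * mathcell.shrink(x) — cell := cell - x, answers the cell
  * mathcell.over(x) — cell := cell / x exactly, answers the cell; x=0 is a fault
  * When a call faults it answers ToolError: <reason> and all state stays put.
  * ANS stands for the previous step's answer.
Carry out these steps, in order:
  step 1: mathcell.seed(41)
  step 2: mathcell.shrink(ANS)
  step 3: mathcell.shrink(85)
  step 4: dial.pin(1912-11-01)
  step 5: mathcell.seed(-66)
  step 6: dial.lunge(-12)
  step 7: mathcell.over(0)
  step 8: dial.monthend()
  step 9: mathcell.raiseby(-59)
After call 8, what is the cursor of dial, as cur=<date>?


Answer: cur=1911-11-30

Derivation:
→ mathcell.seed(x='41')
← 41
→ mathcell.shrink(x='ANS')
← 0
→ mathcell.shrink(x='85')
← -85
→ dial.pin(d='1912-11-01')
← 1912-11-01
→ mathcell.seed(x='-66')
← -66
→ dial.lunge(n='-12')
← 1911-11-01
→ mathcell.over(x='0')
← ToolError: division by zero
→ dial.monthend()
← 1911-11-30
→ mathcell.raiseby(x='-59')
← -125


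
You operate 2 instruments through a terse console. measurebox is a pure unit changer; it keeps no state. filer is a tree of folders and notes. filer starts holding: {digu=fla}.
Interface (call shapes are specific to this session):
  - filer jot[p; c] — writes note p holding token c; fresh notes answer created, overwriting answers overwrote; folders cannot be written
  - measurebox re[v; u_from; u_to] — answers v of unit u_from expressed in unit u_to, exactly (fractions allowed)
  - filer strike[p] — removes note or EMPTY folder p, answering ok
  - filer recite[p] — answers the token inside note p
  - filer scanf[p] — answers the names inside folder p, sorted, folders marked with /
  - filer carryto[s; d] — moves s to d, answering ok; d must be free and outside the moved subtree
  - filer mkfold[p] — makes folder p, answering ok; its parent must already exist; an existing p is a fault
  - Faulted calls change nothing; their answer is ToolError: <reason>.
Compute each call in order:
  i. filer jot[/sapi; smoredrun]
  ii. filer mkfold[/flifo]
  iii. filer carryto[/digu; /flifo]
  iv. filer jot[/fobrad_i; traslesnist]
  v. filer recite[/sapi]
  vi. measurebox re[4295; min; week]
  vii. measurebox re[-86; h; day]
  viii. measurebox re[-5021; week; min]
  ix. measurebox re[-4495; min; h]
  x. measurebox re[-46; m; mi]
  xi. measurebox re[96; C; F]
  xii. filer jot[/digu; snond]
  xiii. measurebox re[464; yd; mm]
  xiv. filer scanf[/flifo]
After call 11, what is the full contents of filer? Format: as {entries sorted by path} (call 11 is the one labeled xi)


Answer: {digu=fla, flifo/, fobrad_i=traslesnist, sapi=smoredrun}

Derivation:
Do: filer jot[/sapi; smoredrun]
See: created
Do: filer mkfold[/flifo]
See: ok
Do: filer carryto[/digu; /flifo]
See: ToolError: exists
Do: filer jot[/fobrad_i; traslesnist]
See: created
Do: filer recite[/sapi]
See: smoredrun
Do: measurebox re[4295; min; week]
See: 859/2016
Do: measurebox re[-86; h; day]
See: -43/12
Do: measurebox re[-5021; week; min]
See: -50611680
Do: measurebox re[-4495; min; h]
See: -899/12
Do: measurebox re[-46; m; mi]
See: -2875/100584
Do: measurebox re[96; C; F]
See: 1024/5
Do: filer jot[/digu; snond]
See: overwrote
Do: measurebox re[464; yd; mm]
See: 2121408/5
Do: filer scanf[/flifo]
See: []


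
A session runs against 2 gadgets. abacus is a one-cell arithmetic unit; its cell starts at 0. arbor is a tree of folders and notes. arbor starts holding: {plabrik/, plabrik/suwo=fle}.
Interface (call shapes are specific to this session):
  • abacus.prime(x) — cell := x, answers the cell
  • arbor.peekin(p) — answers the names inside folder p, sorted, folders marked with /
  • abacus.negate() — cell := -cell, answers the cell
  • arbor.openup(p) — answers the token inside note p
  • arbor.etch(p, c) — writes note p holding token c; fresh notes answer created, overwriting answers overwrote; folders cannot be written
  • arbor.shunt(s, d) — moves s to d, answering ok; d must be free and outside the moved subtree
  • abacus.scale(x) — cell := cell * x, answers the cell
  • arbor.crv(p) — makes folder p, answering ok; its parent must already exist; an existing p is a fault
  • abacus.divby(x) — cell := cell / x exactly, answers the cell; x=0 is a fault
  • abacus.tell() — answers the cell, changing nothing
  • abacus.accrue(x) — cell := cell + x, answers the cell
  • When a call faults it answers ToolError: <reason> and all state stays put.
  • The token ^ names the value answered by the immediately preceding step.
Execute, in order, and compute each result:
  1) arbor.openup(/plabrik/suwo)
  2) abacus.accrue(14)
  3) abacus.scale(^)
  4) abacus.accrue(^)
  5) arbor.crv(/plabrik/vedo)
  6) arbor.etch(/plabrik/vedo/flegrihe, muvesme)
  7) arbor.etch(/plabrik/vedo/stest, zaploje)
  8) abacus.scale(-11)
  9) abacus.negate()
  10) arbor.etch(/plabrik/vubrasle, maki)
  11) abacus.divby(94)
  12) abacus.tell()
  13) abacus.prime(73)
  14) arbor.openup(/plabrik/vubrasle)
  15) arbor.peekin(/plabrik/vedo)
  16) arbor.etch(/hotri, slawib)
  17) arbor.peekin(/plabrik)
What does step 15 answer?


Answer: [flegrihe, stest]

Derivation:
-> arbor.openup(p=/plabrik/suwo)
<- fle
-> abacus.accrue(x=14)
<- 14
-> abacus.scale(x=^)
<- 196
-> abacus.accrue(x=^)
<- 392
-> arbor.crv(p=/plabrik/vedo)
<- ok
-> arbor.etch(p=/plabrik/vedo/flegrihe, c=muvesme)
<- created
-> arbor.etch(p=/plabrik/vedo/stest, c=zaploje)
<- created
-> abacus.scale(x=-11)
<- -4312
-> abacus.negate()
<- 4312
-> arbor.etch(p=/plabrik/vubrasle, c=maki)
<- created
-> abacus.divby(x=94)
<- 2156/47
-> abacus.tell()
<- 2156/47
-> abacus.prime(x=73)
<- 73
-> arbor.openup(p=/plabrik/vubrasle)
<- maki
-> arbor.peekin(p=/plabrik/vedo)
<- [flegrihe, stest]
-> arbor.etch(p=/hotri, c=slawib)
<- created
-> arbor.peekin(p=/plabrik)
<- [suwo, vedo/, vubrasle]


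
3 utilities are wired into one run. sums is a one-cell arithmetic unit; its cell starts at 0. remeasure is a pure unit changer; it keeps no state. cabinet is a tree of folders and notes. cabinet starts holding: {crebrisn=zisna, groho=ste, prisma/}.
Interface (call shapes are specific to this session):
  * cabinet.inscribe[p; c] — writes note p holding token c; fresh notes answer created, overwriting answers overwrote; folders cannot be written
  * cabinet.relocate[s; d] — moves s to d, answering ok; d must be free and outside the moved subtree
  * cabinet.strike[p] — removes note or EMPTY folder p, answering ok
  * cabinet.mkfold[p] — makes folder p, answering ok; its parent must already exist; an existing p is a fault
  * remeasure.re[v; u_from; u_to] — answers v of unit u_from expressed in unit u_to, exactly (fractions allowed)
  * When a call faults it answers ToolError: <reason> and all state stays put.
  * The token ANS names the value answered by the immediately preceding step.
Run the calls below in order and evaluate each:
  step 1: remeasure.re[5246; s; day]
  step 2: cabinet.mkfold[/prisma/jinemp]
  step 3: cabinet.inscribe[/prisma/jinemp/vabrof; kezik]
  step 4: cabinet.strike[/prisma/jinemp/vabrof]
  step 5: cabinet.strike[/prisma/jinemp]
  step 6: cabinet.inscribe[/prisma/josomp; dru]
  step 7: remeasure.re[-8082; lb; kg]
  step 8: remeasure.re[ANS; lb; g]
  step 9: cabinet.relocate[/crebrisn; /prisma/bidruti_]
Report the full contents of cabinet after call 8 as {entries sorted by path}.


Calling re on v: 5246, u_from: s, u_to: day, and see 2623/43200.
Then mkfold on p: /prisma/jinemp, → ok.
I call inscribe on p: /prisma/jinemp/vabrof, c: kezik, which returns created.
I run strike on p: /prisma/jinemp/vabrof, and observe ok.
I run strike on p: /prisma/jinemp, giving ok.
Then inscribe on p: /prisma/josomp, c: dru, → created.
I invoke re on v: -8082, u_from: lb, u_to: kg, — result: -183296676717/50000000.
Calling re on v: ANS, u_from: lb, u_to: g, and observe -8314197400518784929/5000000000000.
Using relocate on s: /crebrisn, d: /prisma/bidruti_, → ok.

Answer: {crebrisn=zisna, groho=ste, prisma/, prisma/josomp=dru}


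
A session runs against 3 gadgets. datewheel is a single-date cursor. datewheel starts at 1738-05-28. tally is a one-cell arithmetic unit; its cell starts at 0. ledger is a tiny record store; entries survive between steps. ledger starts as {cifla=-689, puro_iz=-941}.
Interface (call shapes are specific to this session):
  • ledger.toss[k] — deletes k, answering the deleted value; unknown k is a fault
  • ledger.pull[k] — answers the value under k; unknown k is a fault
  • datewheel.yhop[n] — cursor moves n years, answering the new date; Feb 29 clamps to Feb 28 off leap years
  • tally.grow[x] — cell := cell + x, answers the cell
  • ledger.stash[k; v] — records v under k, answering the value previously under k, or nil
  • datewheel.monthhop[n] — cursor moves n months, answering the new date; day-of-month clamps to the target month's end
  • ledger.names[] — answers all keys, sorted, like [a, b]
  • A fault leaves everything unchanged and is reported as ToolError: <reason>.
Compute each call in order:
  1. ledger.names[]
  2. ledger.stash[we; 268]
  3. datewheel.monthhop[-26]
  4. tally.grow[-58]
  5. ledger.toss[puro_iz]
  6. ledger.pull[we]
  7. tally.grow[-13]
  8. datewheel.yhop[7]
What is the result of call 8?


Answer: 1743-03-28

Derivation:
% names() == [cifla, puro_iz]
% stash(k=we, v=268) == nil
% monthhop(n=-26) == 1736-03-28
% grow(x=-58) == -58
% toss(k=puro_iz) == -941
% pull(k=we) == 268
% grow(x=-13) == -71
% yhop(n=7) == 1743-03-28


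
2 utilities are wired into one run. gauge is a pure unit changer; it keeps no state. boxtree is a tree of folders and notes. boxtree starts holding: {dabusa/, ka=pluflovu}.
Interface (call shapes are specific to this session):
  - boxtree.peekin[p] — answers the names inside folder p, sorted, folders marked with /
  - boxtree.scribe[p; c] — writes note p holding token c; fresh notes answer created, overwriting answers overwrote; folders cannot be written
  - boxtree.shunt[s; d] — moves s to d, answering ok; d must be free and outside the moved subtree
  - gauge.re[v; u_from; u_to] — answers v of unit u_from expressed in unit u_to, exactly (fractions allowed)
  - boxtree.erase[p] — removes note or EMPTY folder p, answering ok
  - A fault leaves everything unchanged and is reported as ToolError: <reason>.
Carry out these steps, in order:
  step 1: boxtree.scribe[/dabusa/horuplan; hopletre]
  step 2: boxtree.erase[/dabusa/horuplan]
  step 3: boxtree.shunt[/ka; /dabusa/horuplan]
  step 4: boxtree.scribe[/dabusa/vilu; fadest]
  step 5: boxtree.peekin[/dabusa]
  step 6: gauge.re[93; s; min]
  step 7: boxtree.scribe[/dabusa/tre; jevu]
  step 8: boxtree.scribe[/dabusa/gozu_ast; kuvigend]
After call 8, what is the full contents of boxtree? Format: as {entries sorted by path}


Then boxtree.scribe(p='/dabusa/horuplan', c='hopletre'): created.
I invoke boxtree.erase(p='/dabusa/horuplan'), yielding ok.
Calling boxtree.shunt(s='/ka', d='/dabusa/horuplan'), and see ok.
I invoke boxtree.scribe(p='/dabusa/vilu', c='fadest'): created.
I call boxtree.peekin(p='/dabusa'), yielding [horuplan, vilu].
I run gauge.re(v='93', u_from='s', u_to='min'), — result: 31/20.
Calling boxtree.scribe(p='/dabusa/tre', c='jevu'), and observe created.
I call boxtree.scribe(p='/dabusa/gozu_ast', c='kuvigend'), and get created.

Answer: {dabusa/, dabusa/gozu_ast=kuvigend, dabusa/horuplan=pluflovu, dabusa/tre=jevu, dabusa/vilu=fadest}


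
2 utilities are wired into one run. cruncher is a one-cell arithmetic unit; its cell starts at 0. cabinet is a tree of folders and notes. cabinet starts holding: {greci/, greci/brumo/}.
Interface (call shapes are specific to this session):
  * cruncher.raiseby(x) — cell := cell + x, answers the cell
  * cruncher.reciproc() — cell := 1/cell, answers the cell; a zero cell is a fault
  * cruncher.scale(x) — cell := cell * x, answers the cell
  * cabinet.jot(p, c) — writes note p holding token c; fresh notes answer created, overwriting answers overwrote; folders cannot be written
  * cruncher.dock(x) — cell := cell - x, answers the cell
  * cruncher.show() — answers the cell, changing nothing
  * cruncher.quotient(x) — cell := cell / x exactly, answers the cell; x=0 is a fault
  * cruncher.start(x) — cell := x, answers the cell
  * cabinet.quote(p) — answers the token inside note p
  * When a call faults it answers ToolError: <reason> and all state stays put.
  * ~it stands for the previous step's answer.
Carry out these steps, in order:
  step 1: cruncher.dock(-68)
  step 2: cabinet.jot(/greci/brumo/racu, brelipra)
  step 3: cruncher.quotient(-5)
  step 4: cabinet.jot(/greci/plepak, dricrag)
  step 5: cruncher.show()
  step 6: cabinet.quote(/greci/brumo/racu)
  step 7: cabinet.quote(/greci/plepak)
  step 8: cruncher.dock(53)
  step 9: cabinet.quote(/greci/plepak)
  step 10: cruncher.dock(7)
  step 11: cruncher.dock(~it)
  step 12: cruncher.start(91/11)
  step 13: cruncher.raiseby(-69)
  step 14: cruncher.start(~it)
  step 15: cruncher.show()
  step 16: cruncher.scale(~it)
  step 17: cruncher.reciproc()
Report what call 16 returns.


Answer: 446224/121

Derivation:
·→ dock(x=-68)
·← 68
·→ jot(p=/greci/brumo/racu, c=brelipra)
·← created
·→ quotient(x=-5)
·← -68/5
·→ jot(p=/greci/plepak, c=dricrag)
·← created
·→ show()
·← -68/5
·→ quote(p=/greci/brumo/racu)
·← brelipra
·→ quote(p=/greci/plepak)
·← dricrag
·→ dock(x=53)
·← -333/5
·→ quote(p=/greci/plepak)
·← dricrag
·→ dock(x=7)
·← -368/5
·→ dock(x=~it)
·← 0
·→ start(x=91/11)
·← 91/11
·→ raiseby(x=-69)
·← -668/11
·→ start(x=~it)
·← -668/11
·→ show()
·← -668/11
·→ scale(x=~it)
·← 446224/121
·→ reciproc()
·← 121/446224


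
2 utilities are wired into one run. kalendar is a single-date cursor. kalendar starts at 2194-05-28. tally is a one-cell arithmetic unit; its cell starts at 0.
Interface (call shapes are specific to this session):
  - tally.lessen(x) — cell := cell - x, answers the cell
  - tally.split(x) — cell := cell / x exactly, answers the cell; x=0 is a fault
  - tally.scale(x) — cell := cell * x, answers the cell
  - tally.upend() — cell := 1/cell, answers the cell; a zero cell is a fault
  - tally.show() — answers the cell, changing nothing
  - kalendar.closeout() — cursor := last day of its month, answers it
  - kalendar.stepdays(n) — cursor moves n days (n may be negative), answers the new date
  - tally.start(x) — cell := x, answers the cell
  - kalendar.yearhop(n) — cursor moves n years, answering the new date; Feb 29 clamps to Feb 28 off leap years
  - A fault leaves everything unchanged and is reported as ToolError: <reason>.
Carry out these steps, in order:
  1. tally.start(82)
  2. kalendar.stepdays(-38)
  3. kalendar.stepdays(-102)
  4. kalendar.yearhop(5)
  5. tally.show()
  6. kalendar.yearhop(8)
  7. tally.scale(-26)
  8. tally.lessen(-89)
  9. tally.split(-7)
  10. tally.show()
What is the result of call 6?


Answer: 2207-01-08

Derivation:
·→ tally.start(x=82)
·← 82
·→ kalendar.stepdays(n=-38)
·← 2194-04-20
·→ kalendar.stepdays(n=-102)
·← 2194-01-08
·→ kalendar.yearhop(n=5)
·← 2199-01-08
·→ tally.show()
·← 82
·→ kalendar.yearhop(n=8)
·← 2207-01-08
·→ tally.scale(x=-26)
·← -2132
·→ tally.lessen(x=-89)
·← -2043
·→ tally.split(x=-7)
·← 2043/7
·→ tally.show()
·← 2043/7


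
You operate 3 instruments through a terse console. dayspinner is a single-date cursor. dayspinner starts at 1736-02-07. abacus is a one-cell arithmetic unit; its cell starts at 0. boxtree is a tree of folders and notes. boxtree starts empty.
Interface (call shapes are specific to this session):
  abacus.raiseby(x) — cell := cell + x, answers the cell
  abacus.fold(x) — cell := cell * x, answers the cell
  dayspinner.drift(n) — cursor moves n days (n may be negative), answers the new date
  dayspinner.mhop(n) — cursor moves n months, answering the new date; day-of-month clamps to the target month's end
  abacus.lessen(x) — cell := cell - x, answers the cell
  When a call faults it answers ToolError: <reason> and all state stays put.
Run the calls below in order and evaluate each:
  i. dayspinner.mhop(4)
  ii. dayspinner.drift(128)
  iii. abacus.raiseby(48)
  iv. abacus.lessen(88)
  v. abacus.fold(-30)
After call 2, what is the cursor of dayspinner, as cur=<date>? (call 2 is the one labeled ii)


Answer: cur=1736-10-13

Derivation:
[in] mhop n=4
[out] 1736-06-07
[in] drift n=128
[out] 1736-10-13
[in] raiseby x=48
[out] 48
[in] lessen x=88
[out] -40
[in] fold x=-30
[out] 1200


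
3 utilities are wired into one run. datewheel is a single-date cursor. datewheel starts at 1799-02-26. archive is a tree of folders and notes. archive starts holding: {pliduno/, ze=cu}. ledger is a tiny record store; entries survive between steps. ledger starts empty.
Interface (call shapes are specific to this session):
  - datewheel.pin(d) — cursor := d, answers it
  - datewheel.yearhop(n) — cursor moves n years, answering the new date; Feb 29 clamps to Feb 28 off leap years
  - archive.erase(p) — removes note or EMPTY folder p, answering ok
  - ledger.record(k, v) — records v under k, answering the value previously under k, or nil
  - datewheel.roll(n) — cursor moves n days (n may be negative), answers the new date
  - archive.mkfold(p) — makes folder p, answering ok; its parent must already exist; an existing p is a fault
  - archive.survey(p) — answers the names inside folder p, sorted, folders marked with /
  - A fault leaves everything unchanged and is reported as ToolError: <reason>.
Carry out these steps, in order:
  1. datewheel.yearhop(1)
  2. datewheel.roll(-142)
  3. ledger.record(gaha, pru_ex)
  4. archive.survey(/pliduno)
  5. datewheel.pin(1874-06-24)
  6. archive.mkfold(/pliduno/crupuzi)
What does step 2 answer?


→ datewheel.yearhop(n→1)
← 1800-02-26
→ datewheel.roll(n→-142)
← 1799-10-07
→ ledger.record(k→gaha, v→pru_ex)
← nil
→ archive.survey(p→/pliduno)
← []
→ datewheel.pin(d→1874-06-24)
← 1874-06-24
→ archive.mkfold(p→/pliduno/crupuzi)
← ok

Answer: 1799-10-07


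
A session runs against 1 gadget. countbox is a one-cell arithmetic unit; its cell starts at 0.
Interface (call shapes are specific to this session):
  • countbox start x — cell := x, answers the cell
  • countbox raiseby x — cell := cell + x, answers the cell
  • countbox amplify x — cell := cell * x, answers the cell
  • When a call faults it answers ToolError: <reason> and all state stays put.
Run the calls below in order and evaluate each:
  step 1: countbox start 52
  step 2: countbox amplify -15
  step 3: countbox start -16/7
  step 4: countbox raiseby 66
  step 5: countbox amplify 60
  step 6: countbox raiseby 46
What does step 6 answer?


-- 1. countbox start(52) => 52
-- 2. countbox amplify(-15) => -780
-- 3. countbox start(-16/7) => -16/7
-- 4. countbox raiseby(66) => 446/7
-- 5. countbox amplify(60) => 26760/7
-- 6. countbox raiseby(46) => 27082/7

Answer: 27082/7


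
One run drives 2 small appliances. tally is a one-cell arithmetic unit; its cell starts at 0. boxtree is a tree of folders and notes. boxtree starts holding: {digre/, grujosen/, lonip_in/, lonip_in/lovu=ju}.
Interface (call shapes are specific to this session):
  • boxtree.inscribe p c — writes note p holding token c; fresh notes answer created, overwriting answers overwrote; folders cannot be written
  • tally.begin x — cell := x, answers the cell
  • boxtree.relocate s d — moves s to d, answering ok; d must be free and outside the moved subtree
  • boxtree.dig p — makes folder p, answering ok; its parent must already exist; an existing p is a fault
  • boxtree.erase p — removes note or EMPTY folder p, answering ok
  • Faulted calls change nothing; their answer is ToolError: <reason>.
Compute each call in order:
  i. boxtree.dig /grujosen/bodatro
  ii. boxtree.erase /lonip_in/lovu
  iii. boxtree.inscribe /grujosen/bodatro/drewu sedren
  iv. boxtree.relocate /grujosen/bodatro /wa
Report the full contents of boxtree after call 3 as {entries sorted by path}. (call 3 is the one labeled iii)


Answer: {digre/, grujosen/, grujosen/bodatro/, grujosen/bodatro/drewu=sedren, lonip_in/}

Derivation:
Now I run boxtree.dig passing p→/grujosen/bodatro, — result: ok.
Using boxtree.erase passing p→/lonip_in/lovu, giving ok.
Using boxtree.inscribe passing p→/grujosen/bodatro/drewu, c→sedren, yielding created.
Using boxtree.relocate passing s→/grujosen/bodatro, d→/wa, → ok.
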